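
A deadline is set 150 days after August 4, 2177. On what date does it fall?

January 1, 2178

Aug has 31 days: +28 → Sep 1, 2177 (122 left).
Sep has 30 days: +30 → Oct 1, 2177 (92 left).
Oct has 31 days: +31 → Nov 1, 2177 (61 left).
Nov has 30 days: +30 → Dec 1, 2177 (31 left).
Dec has 31 days: +31 → Jan 1, 2178 (0 left).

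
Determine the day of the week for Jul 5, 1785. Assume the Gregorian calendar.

Tuesday

Doomsday rule: the anchor day for the 1700s is Sunday. For year 85: 85÷12 = 7 r 1, and 1÷4 = 0, so 7+1+0 = 8.
Sunday + 8 ≡ Monday — that's 1785's doomsday.
In July the doomsday date is Jul 11.
Jul 5 is 6 days before Jul 11; 6 mod 7 = 6, so Monday − 6 = Tuesday.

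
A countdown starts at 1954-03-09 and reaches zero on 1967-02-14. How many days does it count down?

Mar 9, 1954 → Mar 9, 1955: 365 days.
Mar 9, 1955 → Mar 9, 1956: 366 days (Feb 29, 1956 is in that span).
Mar 9, 1956 → Mar 9, 1957: 365 days.
Mar 9, 1957 → Mar 9, 1958: 365 days.
Mar 9, 1958 → Mar 9, 1959: 365 days.
Mar 9, 1959 → Mar 9, 1960: 366 days (Feb 29, 1960 is in that span).
Mar 9, 1960 → Mar 9, 1961: 365 days.
Mar 9, 1961 → Mar 9, 1962: 365 days.
Mar 9, 1962 → Mar 9, 1963: 365 days.
Mar 9, 1963 → Mar 9, 1964: 366 days (Feb 29, 1964 is in that span).
Mar 9, 1964 → Mar 9, 1965: 365 days.
Mar 9, 1965 → Mar 9, 1966: 365 days.
Mar 9, 1966 → Apr 9, 1966: 31 days (March has 31).
Apr 9, 1966 → May 9, 1966: 30 days (April has 30).
May 9, 1966 → Jun 9, 1966: 31 days (May has 31).
Jun 9, 1966 → Jul 9, 1966: 30 days (June has 30).
Jul 9, 1966 → Aug 9, 1966: 31 days (July has 31).
Aug 9, 1966 → Sep 9, 1966: 31 days (August has 31).
Sep 9, 1966 → Oct 9, 1966: 30 days (September has 30).
Oct 9, 1966 → Nov 9, 1966: 31 days (October has 31).
Nov 9, 1966 → Dec 9, 1966: 30 days (November has 30).
Dec 9, 1966 → Jan 9, 1967: 31 days (December has 31).
Jan 9, 1967 → Feb 9, 1967: 31 days (January has 31).
Feb 9, 1967 → Feb 14, 1967: 5 days.
Total: 4725 days.

4725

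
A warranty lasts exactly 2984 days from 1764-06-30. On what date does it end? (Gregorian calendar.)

August 31, 1772

+365 (one year) → Jun 30, 1765 (2619 left).
+365 (one year) → Jun 30, 1766 (2254 left).
+365 (one year) → Jun 30, 1767 (1889 left).
+366 (one year; includes Feb 29, 1768) → Jun 30, 1768 (1523 left).
+365 (one year) → Jun 30, 1769 (1158 left).
+365 (one year) → Jun 30, 1770 (793 left).
+365 (one year) → Jun 30, 1771 (428 left).
+366 (one year; includes Feb 29, 1772) → Jun 30, 1772 (62 left).
Jun has 30 days: +1 → Jul 1, 1772 (61 left).
Jul has 31 days: +31 → Aug 1, 1772 (30 left).
+30 → Aug 31, 1772.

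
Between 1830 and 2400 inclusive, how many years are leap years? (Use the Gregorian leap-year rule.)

Multiples of 4 in [1830,2400]: 143.
Of those, multiples of 100: 6 (not leap unless ÷400).
Multiples of 400: 2.
Leap years = 143 − 6 + 2 = 139.

139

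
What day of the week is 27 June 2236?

Monday

Doomsday rule: the anchor day for the 2200s is Friday. For year 36: 36÷12 = 3 r 0, and 0÷4 = 0, so 3+0+0 = 3.
Friday + 3 ≡ Monday — that's 2236's doomsday.
In June the doomsday date is Jun 6.
Jun 27 is 21 days after Jun 6; 21 mod 7 = 0, so Monday + 0 = Monday.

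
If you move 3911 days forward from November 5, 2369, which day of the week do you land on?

First find the weekday of Nov 5, 2369. Doomsday rule: the anchor day for the 2300s is Wednesday. For year 69: 69÷12 = 5 r 9, and 9÷4 = 2, so 5+9+2 = 16.
Wednesday + 16 ≡ Friday — that's 2369's doomsday.
In November the doomsday date is Nov 7.
Nov 5 is 2 days before Nov 7; 2 mod 7 = 2, so Friday − 2 = Wednesday.
3911 mod 7 = 5, so 3911 days after a Wednesday is Wednesday + 5 = Monday.

Monday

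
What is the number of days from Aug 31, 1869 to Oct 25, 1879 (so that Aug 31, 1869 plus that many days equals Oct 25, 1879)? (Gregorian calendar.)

Aug 31, 1869 → Aug 31, 1870: 365 days.
Aug 31, 1870 → Aug 31, 1871: 365 days.
Aug 31, 1871 → Aug 31, 1872: 366 days (Feb 29, 1872 is in that span).
Aug 31, 1872 → Aug 31, 1873: 365 days.
Aug 31, 1873 → Aug 31, 1874: 365 days.
Aug 31, 1874 → Aug 31, 1875: 365 days.
Aug 31, 1875 → Aug 31, 1876: 366 days (Feb 29, 1876 is in that span).
Aug 31, 1876 → Aug 31, 1877: 365 days.
Aug 31, 1877 → Aug 31, 1878: 365 days.
Aug 31, 1878 → Aug 31, 1879: 365 days.
Aug 31, 1879 → Sep 30, 1879: 30 days (August has 31).
Sep 30, 1879 → Oct 25, 1879: 25 days.
Total: 3707 days.

3707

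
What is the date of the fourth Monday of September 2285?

September 1, 2285 is a Tuesday.
The first Monday is therefore September 7 (6 days later).
The fourth Monday is 7 + 3×7 = September 28.

September 28, 2285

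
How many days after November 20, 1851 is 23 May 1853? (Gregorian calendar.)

Nov 20, 1851 → Nov 20, 1852: 366 days (Feb 29, 1852 is in that span).
Nov 20, 1852 → Dec 20, 1852: 30 days (November has 30).
Dec 20, 1852 → Jan 20, 1853: 31 days (December has 31).
Jan 20, 1853 → Feb 20, 1853: 31 days (January has 31).
Feb 20, 1853 → Mar 20, 1853: 28 days (February has 28).
Mar 20, 1853 → Apr 20, 1853: 31 days (March has 31).
Apr 20, 1853 → May 20, 1853: 30 days (April has 30).
May 20, 1853 → May 23, 1853: 3 days.
Total: 550 days.

550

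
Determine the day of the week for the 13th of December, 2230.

Monday

Doomsday rule: the anchor day for the 2200s is Friday. For year 30: 30÷12 = 2 r 6, and 6÷4 = 1, so 2+6+1 = 9.
Friday + 9 ≡ Sunday — that's 2230's doomsday.
In December the doomsday date is Dec 12.
Dec 13 is 1 day after Dec 12; 1 mod 7 = 1, so Sunday + 1 = Monday.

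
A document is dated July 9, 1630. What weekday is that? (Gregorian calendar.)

Doomsday rule: the anchor day for the 1600s is Tuesday. For year 30: 30÷12 = 2 r 6, and 6÷4 = 1, so 2+6+1 = 9.
Tuesday + 9 ≡ Thursday — that's 1630's doomsday.
In July the doomsday date is Jul 11.
Jul 9 is 2 days before Jul 11; 2 mod 7 = 2, so Thursday − 2 = Tuesday.

Tuesday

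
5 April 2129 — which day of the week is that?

Doomsday rule: the anchor day for the 2100s is Sunday. For year 29: 29÷12 = 2 r 5, and 5÷4 = 1, so 2+5+1 = 8.
Sunday + 8 ≡ Monday — that's 2129's doomsday.
In April the doomsday date is Apr 4.
Apr 5 is 1 day after Apr 4; 1 mod 7 = 1, so Monday + 1 = Tuesday.

Tuesday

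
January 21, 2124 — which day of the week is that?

Doomsday rule: the anchor day for the 2100s is Sunday. For year 24: 24÷12 = 2 r 0, and 0÷4 = 0, so 2+0+0 = 2.
Sunday + 2 ≡ Tuesday — that's 2124's doomsday.
In January the doomsday date is Jan 4 (2124 is a leap year (divisible by 4)).
Jan 21 is 17 days after Jan 4; 17 mod 7 = 3, so Tuesday + 3 = Friday.

Friday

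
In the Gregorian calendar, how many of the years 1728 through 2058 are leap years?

81

Multiples of 4 in [1728,2058]: 83.
Of those, multiples of 100: 3 (not leap unless ÷400).
Multiples of 400: 1.
Leap years = 83 − 3 + 1 = 81.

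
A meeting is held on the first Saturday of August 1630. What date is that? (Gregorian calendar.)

August 3, 1630

August 1, 1630 is a Thursday.
The first Saturday is therefore August 3 (2 days later).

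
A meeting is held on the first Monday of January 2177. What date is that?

January 6, 2177

January 1, 2177 is a Wednesday.
The first Monday is therefore January 6 (5 days later).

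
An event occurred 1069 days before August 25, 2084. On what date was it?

September 21, 2081

−366 (one year; includes Feb 29, 2084) → Aug 25, 2083 (703 left).
−365 (one year) → Aug 25, 2082 (338 left).
−25 → Jul 31, 2082 (end of Jul, 31 days; 313 left).
−31 → Jun 30, 2082 (end of Jun, 30 days; 282 left).
−30 → May 31, 2082 (end of May, 31 days; 252 left).
−31 → Apr 30, 2082 (end of Apr, 30 days; 221 left).
−30 → Mar 31, 2082 (end of Mar, 31 days; 191 left).
−31 → Feb 28, 2082 (end of Feb, 28 days; 160 left).
−28 → Jan 31, 2082 (end of Jan, 31 days; 132 left).
−31 → Dec 31, 2081 (end of Dec, 31 days; 101 left).
−31 → Nov 30, 2081 (end of Nov, 30 days; 70 left).
−30 → Oct 31, 2081 (end of Oct, 31 days; 40 left).
−31 → Sep 30, 2081 (end of Sep, 30 days; 9 left).
−9 → Sep 21, 2081.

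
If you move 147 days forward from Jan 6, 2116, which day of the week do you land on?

Monday

Jan 6, 2116 is a Monday.
147 mod 7 = 0, so 147 days after a Monday is Monday + 0 = Monday.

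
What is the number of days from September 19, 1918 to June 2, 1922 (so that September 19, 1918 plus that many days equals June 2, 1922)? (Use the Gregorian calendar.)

Sep 19, 1918 → Sep 19, 1919: 365 days.
Sep 19, 1919 → Sep 19, 1920: 366 days (Feb 29, 1920 is in that span).
Sep 19, 1920 → Sep 19, 1921: 365 days.
Sep 19, 1921 → Oct 19, 1921: 30 days (September has 30).
Oct 19, 1921 → Nov 19, 1921: 31 days (October has 31).
Nov 19, 1921 → Dec 19, 1921: 30 days (November has 30).
Dec 19, 1921 → Jan 19, 1922: 31 days (December has 31).
Jan 19, 1922 → Feb 19, 1922: 31 days (January has 31).
Feb 19, 1922 → Mar 19, 1922: 28 days (February has 28).
Mar 19, 1922 → Apr 19, 1922: 31 days (March has 31).
Apr 19, 1922 → May 19, 1922: 30 days (April has 30).
May 19, 1922 → Jun 2, 1922: 14 days.
Total: 1352 days.

1352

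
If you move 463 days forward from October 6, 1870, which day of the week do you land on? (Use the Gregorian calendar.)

Friday

Oct 6, 1870 is a Thursday.
463 mod 7 = 1, so 463 days after a Thursday is Thursday + 1 = Friday.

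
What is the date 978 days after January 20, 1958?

+365 (one year) → Jan 20, 1959 (613 left).
+365 (one year) → Jan 20, 1960 (248 left).
Jan has 31 days: +12 → Feb 1, 1960 (236 left).
Feb has 29 days: +29 → Mar 1, 1960 (207 left).
Mar has 31 days: +31 → Apr 1, 1960 (176 left).
Apr has 30 days: +30 → May 1, 1960 (146 left).
May has 31 days: +31 → Jun 1, 1960 (115 left).
Jun has 30 days: +30 → Jul 1, 1960 (85 left).
Jul has 31 days: +31 → Aug 1, 1960 (54 left).
Aug has 31 days: +31 → Sep 1, 1960 (23 left).
+23 → Sep 24, 1960.

September 24, 1960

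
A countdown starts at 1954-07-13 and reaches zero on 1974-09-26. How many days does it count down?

Jul 13, 1954 → Jul 13, 1955: 365 days.
Jul 13, 1955 → Jul 13, 1956: 366 days (Feb 29, 1956 is in that span).
Jul 13, 1956 → Jul 13, 1957: 365 days.
Jul 13, 1957 → Jul 13, 1958: 365 days.
Jul 13, 1958 → Jul 13, 1959: 365 days.
Jul 13, 1959 → Jul 13, 1960: 366 days (Feb 29, 1960 is in that span).
Jul 13, 1960 → Jul 13, 1961: 365 days.
Jul 13, 1961 → Jul 13, 1962: 365 days.
Jul 13, 1962 → Jul 13, 1963: 365 days.
Jul 13, 1963 → Jul 13, 1964: 366 days (Feb 29, 1964 is in that span).
Jul 13, 1964 → Jul 13, 1965: 365 days.
Jul 13, 1965 → Jul 13, 1966: 365 days.
Jul 13, 1966 → Jul 13, 1967: 365 days.
Jul 13, 1967 → Jul 13, 1968: 366 days (Feb 29, 1968 is in that span).
Jul 13, 1968 → Jul 13, 1969: 365 days.
Jul 13, 1969 → Jul 13, 1970: 365 days.
Jul 13, 1970 → Jul 13, 1971: 365 days.
Jul 13, 1971 → Jul 13, 1972: 366 days (Feb 29, 1972 is in that span).
Jul 13, 1972 → Jul 13, 1973: 365 days.
Jul 13, 1973 → Jul 13, 1974: 365 days.
Jul 13, 1974 → Aug 13, 1974: 31 days (July has 31).
Aug 13, 1974 → Sep 13, 1974: 31 days (August has 31).
Sep 13, 1974 → Sep 26, 1974: 13 days.
Total: 7380 days.

7380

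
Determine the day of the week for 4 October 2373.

Thursday

Doomsday rule: the anchor day for the 2300s is Wednesday. For year 73: 73÷12 = 6 r 1, and 1÷4 = 0, so 6+1+0 = 7.
Wednesday + 7 ≡ Wednesday — that's 2373's doomsday.
In October the doomsday date is Oct 10.
Oct 4 is 6 days before Oct 10; 6 mod 7 = 6, so Wednesday − 6 = Thursday.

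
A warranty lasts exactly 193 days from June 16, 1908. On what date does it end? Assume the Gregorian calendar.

Jun has 30 days: +15 → Jul 1, 1908 (178 left).
Jul has 31 days: +31 → Aug 1, 1908 (147 left).
Aug has 31 days: +31 → Sep 1, 1908 (116 left).
Sep has 30 days: +30 → Oct 1, 1908 (86 left).
Oct has 31 days: +31 → Nov 1, 1908 (55 left).
Nov has 30 days: +30 → Dec 1, 1908 (25 left).
+25 → Dec 26, 1908.

December 26, 1908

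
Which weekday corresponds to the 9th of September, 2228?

Tuesday

Doomsday rule: the anchor day for the 2200s is Friday. For year 28: 28÷12 = 2 r 4, and 4÷4 = 1, so 2+4+1 = 7.
Friday + 7 ≡ Friday — that's 2228's doomsday.
In September the doomsday date is Sep 5.
Sep 9 is 4 days after Sep 5; 4 mod 7 = 4, so Friday + 4 = Tuesday.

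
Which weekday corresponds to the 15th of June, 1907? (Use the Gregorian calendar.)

Doomsday rule: the anchor day for the 1900s is Wednesday. For year 07: 7÷12 = 0 r 7, and 7÷4 = 1, so 0+7+1 = 8.
Wednesday + 8 ≡ Thursday — that's 1907's doomsday.
In June the doomsday date is Jun 6.
Jun 15 is 9 days after Jun 6; 9 mod 7 = 2, so Thursday + 2 = Saturday.

Saturday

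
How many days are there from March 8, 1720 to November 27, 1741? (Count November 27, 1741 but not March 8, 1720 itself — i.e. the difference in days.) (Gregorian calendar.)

Mar 8, 1720 → Mar 8, 1721: 365 days.
Mar 8, 1721 → Mar 8, 1722: 365 days.
Mar 8, 1722 → Mar 8, 1723: 365 days.
Mar 8, 1723 → Mar 8, 1724: 366 days (Feb 29, 1724 is in that span).
Mar 8, 1724 → Mar 8, 1725: 365 days.
Mar 8, 1725 → Mar 8, 1726: 365 days.
Mar 8, 1726 → Mar 8, 1727: 365 days.
Mar 8, 1727 → Mar 8, 1728: 366 days (Feb 29, 1728 is in that span).
Mar 8, 1728 → Mar 8, 1729: 365 days.
Mar 8, 1729 → Mar 8, 1730: 365 days.
Mar 8, 1730 → Mar 8, 1731: 365 days.
Mar 8, 1731 → Mar 8, 1732: 366 days (Feb 29, 1732 is in that span).
Mar 8, 1732 → Mar 8, 1733: 365 days.
Mar 8, 1733 → Mar 8, 1734: 365 days.
Mar 8, 1734 → Mar 8, 1735: 365 days.
Mar 8, 1735 → Mar 8, 1736: 366 days (Feb 29, 1736 is in that span).
Mar 8, 1736 → Mar 8, 1737: 365 days.
Mar 8, 1737 → Mar 8, 1738: 365 days.
Mar 8, 1738 → Mar 8, 1739: 365 days.
Mar 8, 1739 → Mar 8, 1740: 366 days (Feb 29, 1740 is in that span).
Mar 8, 1740 → Mar 8, 1741: 365 days.
Mar 8, 1741 → Apr 8, 1741: 31 days (March has 31).
Apr 8, 1741 → May 8, 1741: 30 days (April has 30).
May 8, 1741 → Jun 8, 1741: 31 days (May has 31).
Jun 8, 1741 → Jul 8, 1741: 30 days (June has 30).
Jul 8, 1741 → Aug 8, 1741: 31 days (July has 31).
Aug 8, 1741 → Sep 8, 1741: 31 days (August has 31).
Sep 8, 1741 → Oct 8, 1741: 30 days (September has 30).
Oct 8, 1741 → Nov 8, 1741: 31 days (October has 31).
Nov 8, 1741 → Nov 27, 1741: 19 days.
Total: 7934 days.

7934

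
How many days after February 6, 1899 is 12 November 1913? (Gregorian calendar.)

Feb 6, 1899 → Feb 6, 1900: 365 days.
Feb 6, 1900 → Feb 6, 1901: 365 days.
Feb 6, 1901 → Feb 6, 1902: 365 days.
Feb 6, 1902 → Feb 6, 1903: 365 days.
Feb 6, 1903 → Feb 6, 1904: 365 days.
Feb 6, 1904 → Feb 6, 1905: 366 days (Feb 29, 1904 is in that span).
Feb 6, 1905 → Feb 6, 1906: 365 days.
Feb 6, 1906 → Feb 6, 1907: 365 days.
Feb 6, 1907 → Feb 6, 1908: 365 days.
Feb 6, 1908 → Feb 6, 1909: 366 days (Feb 29, 1908 is in that span).
Feb 6, 1909 → Feb 6, 1910: 365 days.
Feb 6, 1910 → Feb 6, 1911: 365 days.
Feb 6, 1911 → Feb 6, 1912: 365 days.
Feb 6, 1912 → Feb 6, 1913: 366 days (Feb 29, 1912 is in that span).
Feb 6, 1913 → Mar 6, 1913: 28 days (February has 28).
Mar 6, 1913 → Apr 6, 1913: 31 days (March has 31).
Apr 6, 1913 → May 6, 1913: 30 days (April has 30).
May 6, 1913 → Jun 6, 1913: 31 days (May has 31).
Jun 6, 1913 → Jul 6, 1913: 30 days (June has 30).
Jul 6, 1913 → Aug 6, 1913: 31 days (July has 31).
Aug 6, 1913 → Sep 6, 1913: 31 days (August has 31).
Sep 6, 1913 → Oct 6, 1913: 30 days (September has 30).
Oct 6, 1913 → Nov 6, 1913: 31 days (October has 31).
Nov 6, 1913 → Nov 12, 1913: 6 days.
Total: 5392 days.

5392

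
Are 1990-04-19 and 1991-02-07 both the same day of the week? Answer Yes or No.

From Apr 19, 1990 to Feb 7, 1991 is 294 days.
294 mod 7 = 0, so they are the same weekday.
(Apr 19, 1990 is a Thursday; Feb 7, 1991 is a Thursday.)

Yes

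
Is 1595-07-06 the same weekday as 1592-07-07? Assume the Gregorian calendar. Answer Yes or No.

No

From Jul 7, 1592 to Jul 6, 1595 is 1094 days.
1094 mod 7 = 2, so they are different weekdays.
(Jul 7, 1592 is a Tuesday; Jul 6, 1595 is a Thursday.)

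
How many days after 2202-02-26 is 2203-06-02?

461

Feb 26, 2202 → Feb 26, 2203: 365 days.
Feb 26, 2203 → Mar 26, 2203: 28 days (February has 28).
Mar 26, 2203 → Apr 26, 2203: 31 days (March has 31).
Apr 26, 2203 → May 26, 2203: 30 days (April has 30).
May 26, 2203 → Jun 2, 2203: 7 days.
Total: 461 days.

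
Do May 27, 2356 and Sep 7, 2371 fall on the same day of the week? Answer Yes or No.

From May 27, 2356 to Sep 7, 2371 is 5581 days.
5581 mod 7 = 2, so they are different weekdays.
(May 27, 2356 is a Sunday; Sep 7, 2371 is a Tuesday.)

No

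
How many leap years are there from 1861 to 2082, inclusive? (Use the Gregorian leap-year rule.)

Multiples of 4 in [1861,2082]: 55.
Of those, multiples of 100: 2 (not leap unless ÷400).
Multiples of 400: 1.
Leap years = 55 − 2 + 1 = 54.

54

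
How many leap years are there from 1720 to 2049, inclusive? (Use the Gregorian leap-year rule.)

Multiples of 4 in [1720,2049]: 83.
Of those, multiples of 100: 3 (not leap unless ÷400).
Multiples of 400: 1.
Leap years = 83 − 3 + 1 = 81.

81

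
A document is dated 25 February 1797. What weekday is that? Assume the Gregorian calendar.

Doomsday rule: the anchor day for the 1700s is Sunday. For year 97: 97÷12 = 8 r 1, and 1÷4 = 0, so 8+1+0 = 9.
Sunday + 9 ≡ Tuesday — that's 1797's doomsday.
In February the doomsday date is Feb 28 (1797 is not a leap year).
Feb 25 is 3 days before Feb 28; 3 mod 7 = 3, so Tuesday − 3 = Saturday.

Saturday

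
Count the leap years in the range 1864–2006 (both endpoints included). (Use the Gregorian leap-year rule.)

Multiples of 4 in [1864,2006]: 36.
Of those, multiples of 100: 2 (not leap unless ÷400).
Multiples of 400: 1.
Leap years = 36 − 2 + 1 = 35.

35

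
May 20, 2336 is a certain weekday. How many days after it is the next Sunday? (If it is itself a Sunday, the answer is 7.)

May 20, 2336 is a Wednesday.
From Wednesday to the next Sunday is 4 days.

4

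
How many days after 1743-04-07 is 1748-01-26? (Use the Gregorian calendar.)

Apr 7, 1743 → Apr 7, 1744: 366 days (Feb 29, 1744 is in that span).
Apr 7, 1744 → Apr 7, 1745: 365 days.
Apr 7, 1745 → Apr 7, 1746: 365 days.
Apr 7, 1746 → Apr 7, 1747: 365 days.
Apr 7, 1747 → May 7, 1747: 30 days (April has 30).
May 7, 1747 → Jun 7, 1747: 31 days (May has 31).
Jun 7, 1747 → Jul 7, 1747: 30 days (June has 30).
Jul 7, 1747 → Aug 7, 1747: 31 days (July has 31).
Aug 7, 1747 → Sep 7, 1747: 31 days (August has 31).
Sep 7, 1747 → Oct 7, 1747: 30 days (September has 30).
Oct 7, 1747 → Nov 7, 1747: 31 days (October has 31).
Nov 7, 1747 → Dec 7, 1747: 30 days (November has 30).
Dec 7, 1747 → Jan 7, 1748: 31 days (December has 31).
Jan 7, 1748 → Jan 26, 1748: 19 days.
Total: 1755 days.

1755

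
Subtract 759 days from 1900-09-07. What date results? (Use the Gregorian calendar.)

August 9, 1898

−365 (one year) → Sep 7, 1899 (394 left).
−7 → Aug 31, 1899 (end of Aug, 31 days; 387 left).
−31 → Jul 31, 1899 (end of Jul, 31 days; 356 left).
−31 → Jun 30, 1899 (end of Jun, 30 days; 325 left).
−30 → May 31, 1899 (end of May, 31 days; 295 left).
−31 → Apr 30, 1899 (end of Apr, 30 days; 264 left).
−30 → Mar 31, 1899 (end of Mar, 31 days; 234 left).
−31 → Feb 28, 1899 (end of Feb, 28 days; 203 left).
−28 → Jan 31, 1899 (end of Jan, 31 days; 175 left).
−31 → Dec 31, 1898 (end of Dec, 31 days; 144 left).
−31 → Nov 30, 1898 (end of Nov, 30 days; 113 left).
−30 → Oct 31, 1898 (end of Oct, 31 days; 83 left).
−31 → Sep 30, 1898 (end of Sep, 30 days; 52 left).
−30 → Aug 31, 1898 (end of Aug, 31 days; 22 left).
−22 → Aug 9, 1898.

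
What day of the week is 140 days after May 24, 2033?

First find the weekday of May 24, 2033. Doomsday rule: the anchor day for the 2000s is Tuesday. For year 33: 33÷12 = 2 r 9, and 9÷4 = 2, so 2+9+2 = 13.
Tuesday + 13 ≡ Monday — that's 2033's doomsday.
In May the doomsday date is May 9.
May 24 is 15 days after May 9; 15 mod 7 = 1, so Monday + 1 = Tuesday.
140 mod 7 = 0, so 140 days after a Tuesday is Tuesday + 0 = Tuesday.

Tuesday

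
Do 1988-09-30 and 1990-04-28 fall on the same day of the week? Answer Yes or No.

No

From Sep 30, 1988 to Apr 28, 1990 is 575 days.
575 mod 7 = 1, so they are different weekdays.
(Sep 30, 1988 is a Friday; Apr 28, 1990 is a Saturday.)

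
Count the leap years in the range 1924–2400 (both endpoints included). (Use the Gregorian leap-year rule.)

Multiples of 4 in [1924,2400]: 120.
Of those, multiples of 100: 5 (not leap unless ÷400).
Multiples of 400: 2.
Leap years = 120 − 5 + 2 = 117.

117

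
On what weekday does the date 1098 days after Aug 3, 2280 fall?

First find the weekday of Aug 3, 2280. Doomsday rule: the anchor day for the 2200s is Friday. For year 80: 80÷12 = 6 r 8, and 8÷4 = 2, so 6+8+2 = 16.
Friday + 16 ≡ Sunday — that's 2280's doomsday.
In August the doomsday date is Aug 8.
Aug 3 is 5 days before Aug 8; 5 mod 7 = 5, so Sunday − 5 = Tuesday.
1098 mod 7 = 6, so 1098 days after a Tuesday is Tuesday + 6 = Monday.

Monday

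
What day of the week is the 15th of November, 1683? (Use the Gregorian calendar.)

Monday

Doomsday rule: the anchor day for the 1600s is Tuesday. For year 83: 83÷12 = 6 r 11, and 11÷4 = 2, so 6+11+2 = 19.
Tuesday + 19 ≡ Sunday — that's 1683's doomsday.
In November the doomsday date is Nov 7.
Nov 15 is 8 days after Nov 7; 8 mod 7 = 1, so Sunday + 1 = Monday.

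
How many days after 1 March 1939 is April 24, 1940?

420

Mar 1, 1939 → Mar 1, 1940: 366 days (Feb 29, 1940 is in that span).
Mar 1, 1940 → Apr 1, 1940: 31 days (March has 31).
Apr 1, 1940 → Apr 24, 1940: 23 days.
Total: 420 days.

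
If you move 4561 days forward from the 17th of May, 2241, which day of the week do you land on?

May 17, 2241 is a Monday.
4561 mod 7 = 4, so 4561 days after a Monday is Monday + 4 = Friday.

Friday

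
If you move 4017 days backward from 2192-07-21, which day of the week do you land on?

Sunday

First find the weekday of Jul 21, 2192. Doomsday rule: the anchor day for the 2100s is Sunday. For year 92: 92÷12 = 7 r 8, and 8÷4 = 2, so 7+8+2 = 17.
Sunday + 17 ≡ Wednesday — that's 2192's doomsday.
In July the doomsday date is Jul 11.
Jul 21 is 10 days after Jul 11; 10 mod 7 = 3, so Wednesday + 3 = Saturday.
4017 mod 7 = 6, so 4017 days before a Saturday is Saturday − 6 = Sunday.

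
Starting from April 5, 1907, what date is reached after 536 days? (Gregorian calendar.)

+366 (one year; includes Feb 29, 1908) → Apr 5, 1908 (170 left).
Apr has 30 days: +26 → May 1, 1908 (144 left).
May has 31 days: +31 → Jun 1, 1908 (113 left).
Jun has 30 days: +30 → Jul 1, 1908 (83 left).
Jul has 31 days: +31 → Aug 1, 1908 (52 left).
Aug has 31 days: +31 → Sep 1, 1908 (21 left).
+21 → Sep 22, 1908.

September 22, 1908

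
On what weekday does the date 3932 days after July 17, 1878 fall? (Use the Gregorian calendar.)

Monday

First find the weekday of Jul 17, 1878. Doomsday rule: the anchor day for the 1800s is Friday. For year 78: 78÷12 = 6 r 6, and 6÷4 = 1, so 6+6+1 = 13.
Friday + 13 ≡ Thursday — that's 1878's doomsday.
In July the doomsday date is Jul 11.
Jul 17 is 6 days after Jul 11; 6 mod 7 = 6, so Thursday + 6 = Wednesday.
3932 mod 7 = 5, so 3932 days after a Wednesday is Wednesday + 5 = Monday.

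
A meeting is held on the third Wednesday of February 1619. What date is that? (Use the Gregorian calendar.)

February 1, 1619 is a Friday.
The first Wednesday is therefore February 6 (5 days later).
The third Wednesday is 6 + 2×7 = February 20.

February 20, 1619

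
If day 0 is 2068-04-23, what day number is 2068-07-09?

77

Apr 23, 2068 → May 23, 2068: 30 days (April has 30).
May 23, 2068 → Jun 23, 2068: 31 days (May has 31).
Jun 23, 2068 → Jul 9, 2068: 16 days.
Total: 77 days.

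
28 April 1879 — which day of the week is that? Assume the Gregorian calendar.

January 1, 1879 is a Wednesday.
Jan 1, 1879 → Feb 1, 1879: 31 days (January has 31).
Feb 1, 1879 → Mar 1, 1879: 28 days (February has 28).
Mar 1, 1879 → Apr 1, 1879: 31 days (March has 31).
Apr 1, 1879 → Apr 28, 1879: 27 days.
Total: 117 days.
117 mod 7 = 5, so Wednesday + 5 = Monday.

Monday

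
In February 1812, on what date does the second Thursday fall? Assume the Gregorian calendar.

February 13, 1812

February 1, 1812 is a Saturday.
The first Thursday is therefore February 6 (5 days later).
The second Thursday is 6 + 1×7 = February 13.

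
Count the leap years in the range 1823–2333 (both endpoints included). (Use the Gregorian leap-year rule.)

124

Multiples of 4 in [1823,2333]: 128.
Of those, multiples of 100: 5 (not leap unless ÷400).
Multiples of 400: 1.
Leap years = 128 − 5 + 1 = 124.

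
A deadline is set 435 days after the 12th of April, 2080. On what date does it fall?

June 21, 2081

+365 (one year) → Apr 12, 2081 (70 left).
Apr has 30 days: +19 → May 1, 2081 (51 left).
May has 31 days: +31 → Jun 1, 2081 (20 left).
+20 → Jun 21, 2081.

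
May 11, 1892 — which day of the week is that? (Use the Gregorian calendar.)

Wednesday

Doomsday rule: the anchor day for the 1800s is Friday. For year 92: 92÷12 = 7 r 8, and 8÷4 = 2, so 7+8+2 = 17.
Friday + 17 ≡ Monday — that's 1892's doomsday.
In May the doomsday date is May 9.
May 11 is 2 days after May 9; 2 mod 7 = 2, so Monday + 2 = Wednesday.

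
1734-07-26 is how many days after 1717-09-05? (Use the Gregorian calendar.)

Sep 5, 1717 → Sep 5, 1718: 365 days.
Sep 5, 1718 → Sep 5, 1719: 365 days.
Sep 5, 1719 → Sep 5, 1720: 366 days (Feb 29, 1720 is in that span).
Sep 5, 1720 → Sep 5, 1721: 365 days.
Sep 5, 1721 → Sep 5, 1722: 365 days.
Sep 5, 1722 → Sep 5, 1723: 365 days.
Sep 5, 1723 → Sep 5, 1724: 366 days (Feb 29, 1724 is in that span).
Sep 5, 1724 → Sep 5, 1725: 365 days.
Sep 5, 1725 → Sep 5, 1726: 365 days.
Sep 5, 1726 → Sep 5, 1727: 365 days.
Sep 5, 1727 → Sep 5, 1728: 366 days (Feb 29, 1728 is in that span).
Sep 5, 1728 → Sep 5, 1729: 365 days.
Sep 5, 1729 → Sep 5, 1730: 365 days.
Sep 5, 1730 → Sep 5, 1731: 365 days.
Sep 5, 1731 → Sep 5, 1732: 366 days (Feb 29, 1732 is in that span).
Sep 5, 1732 → Sep 5, 1733: 365 days.
Sep 5, 1733 → Oct 5, 1733: 30 days (September has 30).
Oct 5, 1733 → Nov 5, 1733: 31 days (October has 31).
Nov 5, 1733 → Dec 5, 1733: 30 days (November has 30).
Dec 5, 1733 → Jan 5, 1734: 31 days (December has 31).
Jan 5, 1734 → Feb 5, 1734: 31 days (January has 31).
Feb 5, 1734 → Mar 5, 1734: 28 days (February has 28).
Mar 5, 1734 → Apr 5, 1734: 31 days (March has 31).
Apr 5, 1734 → May 5, 1734: 30 days (April has 30).
May 5, 1734 → Jun 5, 1734: 31 days (May has 31).
Jun 5, 1734 → Jul 5, 1734: 30 days (June has 30).
Jul 5, 1734 → Jul 26, 1734: 21 days.
Total: 6168 days.

6168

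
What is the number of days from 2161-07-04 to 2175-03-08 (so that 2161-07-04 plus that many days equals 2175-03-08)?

4995

Jul 4, 2161 → Jul 4, 2162: 365 days.
Jul 4, 2162 → Jul 4, 2163: 365 days.
Jul 4, 2163 → Jul 4, 2164: 366 days (Feb 29, 2164 is in that span).
Jul 4, 2164 → Jul 4, 2165: 365 days.
Jul 4, 2165 → Jul 4, 2166: 365 days.
Jul 4, 2166 → Jul 4, 2167: 365 days.
Jul 4, 2167 → Jul 4, 2168: 366 days (Feb 29, 2168 is in that span).
Jul 4, 2168 → Jul 4, 2169: 365 days.
Jul 4, 2169 → Jul 4, 2170: 365 days.
Jul 4, 2170 → Jul 4, 2171: 365 days.
Jul 4, 2171 → Jul 4, 2172: 366 days (Feb 29, 2172 is in that span).
Jul 4, 2172 → Jul 4, 2173: 365 days.
Jul 4, 2173 → Jul 4, 2174: 365 days.
Jul 4, 2174 → Aug 4, 2174: 31 days (July has 31).
Aug 4, 2174 → Sep 4, 2174: 31 days (August has 31).
Sep 4, 2174 → Oct 4, 2174: 30 days (September has 30).
Oct 4, 2174 → Nov 4, 2174: 31 days (October has 31).
Nov 4, 2174 → Dec 4, 2174: 30 days (November has 30).
Dec 4, 2174 → Jan 4, 2175: 31 days (December has 31).
Jan 4, 2175 → Feb 4, 2175: 31 days (January has 31).
Feb 4, 2175 → Mar 4, 2175: 28 days (February has 28).
Mar 4, 2175 → Mar 8, 2175: 4 days.
Total: 4995 days.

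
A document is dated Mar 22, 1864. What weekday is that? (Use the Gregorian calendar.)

Doomsday rule: the anchor day for the 1800s is Friday. For year 64: 64÷12 = 5 r 4, and 4÷4 = 1, so 5+4+1 = 10.
Friday + 10 ≡ Monday — that's 1864's doomsday.
In March the doomsday date is Mar 14.
Mar 22 is 8 days after Mar 14; 8 mod 7 = 1, so Monday + 1 = Tuesday.

Tuesday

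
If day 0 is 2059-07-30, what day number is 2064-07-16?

Jul 30, 2059 → Jul 30, 2060: 366 days (Feb 29, 2060 is in that span).
Jul 30, 2060 → Jul 30, 2061: 365 days.
Jul 30, 2061 → Jul 30, 2062: 365 days.
Jul 30, 2062 → Jul 30, 2063: 365 days.
Jul 30, 2063 → Aug 30, 2063: 31 days (July has 31).
Aug 30, 2063 → Sep 30, 2063: 31 days (August has 31).
Sep 30, 2063 → Oct 30, 2063: 30 days (September has 30).
Oct 30, 2063 → Nov 30, 2063: 31 days (October has 31).
Nov 30, 2063 → Dec 30, 2063: 30 days (November has 30).
Dec 30, 2063 → Jan 30, 2064: 31 days (December has 31).
Jan 30, 2064 → Feb 29, 2064: 30 days (January has 31).
Feb 29, 2064 → Mar 29, 2064: 29 days (February has 29).
Mar 29, 2064 → Apr 29, 2064: 31 days (March has 31).
Apr 29, 2064 → May 29, 2064: 30 days (April has 30).
May 29, 2064 → Jun 29, 2064: 31 days (May has 31).
Jun 29, 2064 → Jul 16, 2064: 17 days.
Total: 1813 days.

1813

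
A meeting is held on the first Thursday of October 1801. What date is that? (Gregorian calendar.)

October 1, 1801

October 1, 1801 is a Thursday.
The first Thursday is therefore October 1 (same day).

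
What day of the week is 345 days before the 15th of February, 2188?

Feb 15, 2188 is a Friday.
345 mod 7 = 2, so 345 days before a Friday is Friday − 2 = Wednesday.

Wednesday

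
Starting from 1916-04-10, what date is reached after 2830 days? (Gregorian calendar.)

+365 (one year) → Apr 10, 1917 (2465 left).
+365 (one year) → Apr 10, 1918 (2100 left).
+365 (one year) → Apr 10, 1919 (1735 left).
+366 (one year; includes Feb 29, 1920) → Apr 10, 1920 (1369 left).
+365 (one year) → Apr 10, 1921 (1004 left).
+365 (one year) → Apr 10, 1922 (639 left).
+365 (one year) → Apr 10, 1923 (274 left).
Apr has 30 days: +21 → May 1, 1923 (253 left).
May has 31 days: +31 → Jun 1, 1923 (222 left).
Jun has 30 days: +30 → Jul 1, 1923 (192 left).
Jul has 31 days: +31 → Aug 1, 1923 (161 left).
Aug has 31 days: +31 → Sep 1, 1923 (130 left).
Sep has 30 days: +30 → Oct 1, 1923 (100 left).
Oct has 31 days: +31 → Nov 1, 1923 (69 left).
Nov has 30 days: +30 → Dec 1, 1923 (39 left).
Dec has 31 days: +31 → Jan 1, 1924 (8 left).
+8 → Jan 9, 1924.

January 9, 1924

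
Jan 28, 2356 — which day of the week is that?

Doomsday rule: the anchor day for the 2300s is Wednesday. For year 56: 56÷12 = 4 r 8, and 8÷4 = 2, so 4+8+2 = 14.
Wednesday + 14 ≡ Wednesday — that's 2356's doomsday.
In January the doomsday date is Jan 4 (2356 is a leap year (divisible by 4)).
Jan 28 is 24 days after Jan 4; 24 mod 7 = 3, so Wednesday + 3 = Saturday.

Saturday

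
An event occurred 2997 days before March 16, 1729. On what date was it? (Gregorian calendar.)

December 31, 1720

−365 (one year) → Mar 16, 1728 (2632 left).
−366 (one year; includes Feb 29, 1728) → Mar 16, 1727 (2266 left).
−365 (one year) → Mar 16, 1726 (1901 left).
−365 (one year) → Mar 16, 1725 (1536 left).
−365 (one year) → Mar 16, 1724 (1171 left).
−366 (one year; includes Feb 29, 1724) → Mar 16, 1723 (805 left).
−365 (one year) → Mar 16, 1722 (440 left).
−365 (one year) → Mar 16, 1721 (75 left).
−16 → Feb 28, 1721 (end of Feb, 28 days; 59 left).
−28 → Jan 31, 1721 (end of Jan, 31 days; 31 left).
−31 → Dec 31, 1720 (end of Dec, 31 days; 0 left).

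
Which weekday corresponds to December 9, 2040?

Sunday

January 1, 2040 is a Sunday.
Jan 1, 2040 → Feb 1, 2040: 31 days (January has 31).
Feb 1, 2040 → Mar 1, 2040: 29 days (February has 29).
Mar 1, 2040 → Apr 1, 2040: 31 days (March has 31).
Apr 1, 2040 → May 1, 2040: 30 days (April has 30).
May 1, 2040 → Jun 1, 2040: 31 days (May has 31).
Jun 1, 2040 → Jul 1, 2040: 30 days (June has 30).
Jul 1, 2040 → Aug 1, 2040: 31 days (July has 31).
Aug 1, 2040 → Sep 1, 2040: 31 days (August has 31).
Sep 1, 2040 → Oct 1, 2040: 30 days (September has 30).
Oct 1, 2040 → Nov 1, 2040: 31 days (October has 31).
Nov 1, 2040 → Dec 1, 2040: 30 days (November has 30).
Dec 1, 2040 → Dec 9, 2040: 8 days.
Total: 343 days.
343 mod 7 = 0, so Sunday + 0 = Sunday.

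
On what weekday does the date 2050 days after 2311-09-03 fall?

First find the weekday of Sep 3, 2311. Doomsday rule: the anchor day for the 2300s is Wednesday. For year 11: 11÷12 = 0 r 11, and 11÷4 = 2, so 0+11+2 = 13.
Wednesday + 13 ≡ Tuesday — that's 2311's doomsday.
In September the doomsday date is Sep 5.
Sep 3 is 2 days before Sep 5; 2 mod 7 = 2, so Tuesday − 2 = Sunday.
2050 mod 7 = 6, so 2050 days after a Sunday is Sunday + 6 = Saturday.

Saturday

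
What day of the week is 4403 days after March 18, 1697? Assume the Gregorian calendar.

Monday

First find the weekday of Mar 18, 1697. Doomsday rule: the anchor day for the 1600s is Tuesday. For year 97: 97÷12 = 8 r 1, and 1÷4 = 0, so 8+1+0 = 9.
Tuesday + 9 ≡ Thursday — that's 1697's doomsday.
In March the doomsday date is Mar 14.
Mar 18 is 4 days after Mar 14; 4 mod 7 = 4, so Thursday + 4 = Monday.
4403 mod 7 = 0, so 4403 days after a Monday is Monday + 0 = Monday.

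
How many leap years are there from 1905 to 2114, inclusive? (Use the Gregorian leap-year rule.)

Multiples of 4 in [1905,2114]: 52.
Of those, multiples of 100: 2 (not leap unless ÷400).
Multiples of 400: 1.
Leap years = 52 − 2 + 1 = 51.

51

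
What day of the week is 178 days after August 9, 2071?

Wednesday

Aug 9, 2071 is a Sunday.
178 mod 7 = 3, so 178 days after a Sunday is Sunday + 3 = Wednesday.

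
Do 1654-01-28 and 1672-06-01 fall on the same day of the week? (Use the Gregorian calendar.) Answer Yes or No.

From Jan 28, 1654 to Jun 1, 1672 is 6699 days.
6699 mod 7 = 0, so they are the same weekday.
(Jan 28, 1654 is a Wednesday; Jun 1, 1672 is a Wednesday.)

Yes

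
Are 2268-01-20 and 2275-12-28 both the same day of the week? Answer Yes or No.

No

From Jan 20, 2268 to Dec 28, 2275 is 2899 days.
2899 mod 7 = 1, so they are different weekdays.
(Jan 20, 2268 is a Monday; Dec 28, 2275 is a Tuesday.)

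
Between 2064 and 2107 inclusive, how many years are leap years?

Multiples of 4 in [2064,2107]: 11.
Of those, multiples of 100: 1 (not leap unless ÷400).
Multiples of 400: 0.
Leap years = 11 − 1 + 0 = 10.

10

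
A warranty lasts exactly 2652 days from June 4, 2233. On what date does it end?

+365 (one year) → Jun 4, 2234 (2287 left).
+365 (one year) → Jun 4, 2235 (1922 left).
+366 (one year; includes Feb 29, 2236) → Jun 4, 2236 (1556 left).
+365 (one year) → Jun 4, 2237 (1191 left).
+365 (one year) → Jun 4, 2238 (826 left).
+365 (one year) → Jun 4, 2239 (461 left).
+366 (one year; includes Feb 29, 2240) → Jun 4, 2240 (95 left).
Jun has 30 days: +27 → Jul 1, 2240 (68 left).
Jul has 31 days: +31 → Aug 1, 2240 (37 left).
Aug has 31 days: +31 → Sep 1, 2240 (6 left).
+6 → Sep 7, 2240.

September 7, 2240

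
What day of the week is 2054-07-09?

Thursday

Doomsday rule: the anchor day for the 2000s is Tuesday. For year 54: 54÷12 = 4 r 6, and 6÷4 = 1, so 4+6+1 = 11.
Tuesday + 11 ≡ Saturday — that's 2054's doomsday.
In July the doomsday date is Jul 11.
Jul 9 is 2 days before Jul 11; 2 mod 7 = 2, so Saturday − 2 = Thursday.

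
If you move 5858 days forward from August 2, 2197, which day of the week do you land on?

Tuesday

Aug 2, 2197 is a Wednesday.
5858 mod 7 = 6, so 5858 days after a Wednesday is Wednesday + 6 = Tuesday.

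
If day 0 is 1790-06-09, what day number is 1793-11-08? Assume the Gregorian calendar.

1248

Jun 9, 1790 → Jun 9, 1791: 365 days.
Jun 9, 1791 → Jun 9, 1792: 366 days (Feb 29, 1792 is in that span).
Jun 9, 1792 → Jun 9, 1793: 365 days.
Jun 9, 1793 → Jul 9, 1793: 30 days (June has 30).
Jul 9, 1793 → Aug 9, 1793: 31 days (July has 31).
Aug 9, 1793 → Sep 9, 1793: 31 days (August has 31).
Sep 9, 1793 → Oct 9, 1793: 30 days (September has 30).
Oct 9, 1793 → Nov 8, 1793: 30 days.
Total: 1248 days.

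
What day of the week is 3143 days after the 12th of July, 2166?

Saturday

First find the weekday of Jul 12, 2166. Doomsday rule: the anchor day for the 2100s is Sunday. For year 66: 66÷12 = 5 r 6, and 6÷4 = 1, so 5+6+1 = 12.
Sunday + 12 ≡ Friday — that's 2166's doomsday.
In July the doomsday date is Jul 11.
Jul 12 is 1 day after Jul 11; 1 mod 7 = 1, so Friday + 1 = Saturday.
3143 mod 7 = 0, so 3143 days after a Saturday is Saturday + 0 = Saturday.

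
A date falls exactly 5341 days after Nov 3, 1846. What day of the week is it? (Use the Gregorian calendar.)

Tuesday

Nov 3, 1846 is a Tuesday.
5341 mod 7 = 0, so 5341 days after a Tuesday is Tuesday + 0 = Tuesday.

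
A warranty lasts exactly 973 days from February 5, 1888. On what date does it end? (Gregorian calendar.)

+366 (one year; includes Feb 29, 1888) → Feb 5, 1889 (607 left).
+365 (one year) → Feb 5, 1890 (242 left).
Feb has 28 days: +24 → Mar 1, 1890 (218 left).
Mar has 31 days: +31 → Apr 1, 1890 (187 left).
Apr has 30 days: +30 → May 1, 1890 (157 left).
May has 31 days: +31 → Jun 1, 1890 (126 left).
Jun has 30 days: +30 → Jul 1, 1890 (96 left).
Jul has 31 days: +31 → Aug 1, 1890 (65 left).
Aug has 31 days: +31 → Sep 1, 1890 (34 left).
Sep has 30 days: +30 → Oct 1, 1890 (4 left).
+4 → Oct 5, 1890.

October 5, 1890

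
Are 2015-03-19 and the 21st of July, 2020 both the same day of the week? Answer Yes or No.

No

From Mar 19, 2015 to Jul 21, 2020 is 1951 days.
1951 mod 7 = 5, so they are different weekdays.
(Mar 19, 2015 is a Thursday; Jul 21, 2020 is a Tuesday.)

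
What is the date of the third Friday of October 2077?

October 15, 2077

October 1, 2077 is a Friday.
The first Friday is therefore October 1 (same day).
The third Friday is 1 + 2×7 = October 15.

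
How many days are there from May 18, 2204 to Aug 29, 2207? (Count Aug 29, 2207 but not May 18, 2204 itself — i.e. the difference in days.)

May 18, 2204 → May 18, 2205: 365 days.
May 18, 2205 → May 18, 2206: 365 days.
May 18, 2206 → May 18, 2207: 365 days.
May 18, 2207 → Jun 18, 2207: 31 days (May has 31).
Jun 18, 2207 → Jul 18, 2207: 30 days (June has 30).
Jul 18, 2207 → Aug 18, 2207: 31 days (July has 31).
Aug 18, 2207 → Aug 29, 2207: 11 days.
Total: 1198 days.

1198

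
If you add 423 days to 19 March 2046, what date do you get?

May 16, 2047

+365 (one year) → Mar 19, 2047 (58 left).
Mar has 31 days: +13 → Apr 1, 2047 (45 left).
Apr has 30 days: +30 → May 1, 2047 (15 left).
+15 → May 16, 2047.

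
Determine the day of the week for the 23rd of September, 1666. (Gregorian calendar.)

Doomsday rule: the anchor day for the 1600s is Tuesday. For year 66: 66÷12 = 5 r 6, and 6÷4 = 1, so 5+6+1 = 12.
Tuesday + 12 ≡ Sunday — that's 1666's doomsday.
In September the doomsday date is Sep 5.
Sep 23 is 18 days after Sep 5; 18 mod 7 = 4, so Sunday + 4 = Thursday.

Thursday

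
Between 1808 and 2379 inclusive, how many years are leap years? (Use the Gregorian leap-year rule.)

139

Multiples of 4 in [1808,2379]: 143.
Of those, multiples of 100: 5 (not leap unless ÷400).
Multiples of 400: 1.
Leap years = 143 − 5 + 1 = 139.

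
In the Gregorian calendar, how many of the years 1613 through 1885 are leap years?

66

Multiples of 4 in [1613,1885]: 68.
Of those, multiples of 100: 2 (not leap unless ÷400).
Multiples of 400: 0.
Leap years = 68 − 2 + 0 = 66.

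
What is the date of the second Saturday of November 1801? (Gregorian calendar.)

November 1, 1801 is a Sunday.
The first Saturday is therefore November 7 (6 days later).
The second Saturday is 7 + 1×7 = November 14.

November 14, 1801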